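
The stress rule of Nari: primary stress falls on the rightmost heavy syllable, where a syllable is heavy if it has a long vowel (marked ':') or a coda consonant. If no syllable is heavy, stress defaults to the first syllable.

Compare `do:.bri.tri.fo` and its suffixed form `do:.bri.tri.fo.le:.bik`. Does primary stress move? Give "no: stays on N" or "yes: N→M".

Base `do:.bri.tri.fo` (4 syllables):
  Weights: 1 do: H, 2 bri L, 3 tri L, 4 fo L.
  Heavy syllables in the domain: 1. The rightmost is syllable 1 (do:).
  → primary stress on syllable 1.
Suffixed `do:.bri.tri.fo.le:.bik` (6 syllables):
  Weights: 1 do: H, 2 bri L, 3 tri L, 4 fo L, 5 le: H, 6 bik H.
  Heavy syllables in the domain: 1, 5, 6. The rightmost is syllable 6 (bik).
  → primary stress on syllable 6.

yes: 1→6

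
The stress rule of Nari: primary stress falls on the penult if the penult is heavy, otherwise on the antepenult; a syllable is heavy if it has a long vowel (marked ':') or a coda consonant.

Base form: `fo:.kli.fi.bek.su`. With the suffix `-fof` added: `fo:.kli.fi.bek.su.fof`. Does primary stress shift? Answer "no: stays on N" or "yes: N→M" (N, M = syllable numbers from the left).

Base `fo:.kli.fi.bek.su` (5 syllables):
  Weights: 3 fi L, 4 bek H, 5 su L.
  The penult (syllable 4, bek) is heavy, so it takes stress.
  → primary stress on syllable 4.
Suffixed `fo:.kli.fi.bek.su.fof` (6 syllables):
  Weights: 4 bek H, 5 su L, 6 fof H.
  The penult (syllable 5, su) is light, so stress falls on the antepenult (syllable 4, bek).
  → primary stress on syllable 4.

no: stays on 4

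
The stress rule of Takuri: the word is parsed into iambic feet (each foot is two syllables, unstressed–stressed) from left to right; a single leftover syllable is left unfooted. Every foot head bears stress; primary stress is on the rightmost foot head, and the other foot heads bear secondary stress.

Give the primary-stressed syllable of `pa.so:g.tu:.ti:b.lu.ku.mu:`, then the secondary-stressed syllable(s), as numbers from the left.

primary 6, secondary 2, 4

Parse left to right into iambic (σˈσ) feet: (pa.ˈso:g) (tu:.ˈti:b) (lu.ˈku) mu:. Syllable 7 is left unfooted.
Foot heads (stressed positions): 2, 4, 6.
End Rule Rightmost: primary stress on the rightmost head = syllable 6.
Secondary stress on 2, 4: pa.ˌso:g.tu:.ˌti:b.lu.ˈku.mu:.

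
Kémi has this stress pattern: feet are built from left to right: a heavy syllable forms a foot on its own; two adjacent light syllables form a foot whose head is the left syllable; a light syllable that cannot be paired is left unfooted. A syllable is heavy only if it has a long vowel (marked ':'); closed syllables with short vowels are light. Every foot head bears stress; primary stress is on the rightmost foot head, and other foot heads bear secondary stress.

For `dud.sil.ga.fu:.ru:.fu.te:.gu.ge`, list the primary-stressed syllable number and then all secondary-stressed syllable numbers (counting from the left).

primary 8, secondary 1, 4, 5, 7

Weights: 1 dud L, 2 sil L, 3 ga L, 4 fu: H, 5 ru: H, 6 fu L, 7 te: H, 8 gu L, 9 ge L.
Parse left to right (heavy = foot alone; LL = one foot; stranded L unfooted): (ˈdud.sil) ga (ˈfu:) (ˈru:) fu (ˈte:) (ˈgu.ge).
Foot heads: 1, 4, 5, 7, 8.
Primary stress on the rightmost head = syllable 8.
Secondary stress on 1, 4, 5, 7: ˌdud.sil.ga.ˌfu:.ˌru:.fu.ˌte:.ˈgu.ge.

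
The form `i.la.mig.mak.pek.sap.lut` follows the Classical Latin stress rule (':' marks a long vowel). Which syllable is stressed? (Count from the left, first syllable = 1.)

6

Classical Latin: stress the penult if heavy (long vowel or closed), else the antepenult.
Weights: 5 pek H, 6 sap H, 7 lut H.
The penult (syllable 6, sap) is heavy, so it takes stress.
Stress on syllable 6: i.la.mig.mak.pek.ˈsap.lut.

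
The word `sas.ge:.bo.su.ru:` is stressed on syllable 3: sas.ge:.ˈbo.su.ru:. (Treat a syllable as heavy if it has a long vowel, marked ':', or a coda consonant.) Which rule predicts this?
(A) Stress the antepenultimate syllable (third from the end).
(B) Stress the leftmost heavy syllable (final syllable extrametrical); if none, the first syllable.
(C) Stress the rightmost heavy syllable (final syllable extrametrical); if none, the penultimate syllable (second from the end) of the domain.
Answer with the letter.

A

Rule A → syllable 3 ✓.
Rule B → syllable 1 (observed: 3).
Rule C → syllable 2 (observed: 3).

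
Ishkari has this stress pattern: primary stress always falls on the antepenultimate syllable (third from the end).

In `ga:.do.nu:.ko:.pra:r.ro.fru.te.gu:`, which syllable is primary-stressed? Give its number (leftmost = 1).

7

The word has 9 syllables; the antepenultimate syllable (third from the end) is syllable 7 (fru).
Primary stress: syllable 7 → ga:.do.nu:.ko:.pra:r.ro.ˈfru.te.gu:.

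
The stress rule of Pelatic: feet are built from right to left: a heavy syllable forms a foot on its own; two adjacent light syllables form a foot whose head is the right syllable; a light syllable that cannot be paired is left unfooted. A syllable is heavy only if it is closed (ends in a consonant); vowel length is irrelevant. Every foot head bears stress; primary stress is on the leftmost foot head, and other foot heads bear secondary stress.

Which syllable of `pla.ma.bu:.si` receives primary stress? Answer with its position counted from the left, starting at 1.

Weights: 1 pla L, 2 ma L, 3 bu: L, 4 si L.
Parse right to left (heavy = foot alone; LL = one foot; stranded L unfooted): (pla.ˈma) (bu:.ˈsi).
Foot heads: 2, 4.
Primary stress on the leftmost head = syllable 2.
Primary stress: syllable 2 → pla.ˈma.bu:.si.

2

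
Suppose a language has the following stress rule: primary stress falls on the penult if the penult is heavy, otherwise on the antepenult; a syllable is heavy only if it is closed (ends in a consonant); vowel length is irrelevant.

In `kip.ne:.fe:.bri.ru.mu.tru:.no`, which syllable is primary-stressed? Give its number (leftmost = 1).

Weights: 6 mu L, 7 tru: L, 8 no L.
The penult (syllable 7, tru:) is light, so stress falls on the antepenult (syllable 6, mu).
Primary stress: syllable 6 → kip.ne:.fe:.bri.ru.ˈmu.tru:.no.

6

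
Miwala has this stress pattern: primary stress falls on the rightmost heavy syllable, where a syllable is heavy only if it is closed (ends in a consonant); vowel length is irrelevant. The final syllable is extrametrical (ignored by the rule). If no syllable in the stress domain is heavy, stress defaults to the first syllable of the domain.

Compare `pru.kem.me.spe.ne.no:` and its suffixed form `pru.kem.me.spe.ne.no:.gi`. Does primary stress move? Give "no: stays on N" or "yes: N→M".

Base `pru.kem.me.spe.ne.no:` (6 syllables):
  The final syllable (6, no:) is extrametrical; the stress domain is syllables 1–5.
  Weights: 1 pru L, 2 kem H, 3 me L, 4 spe L, 5 ne L.
  Heavy syllables in the domain: 2. The rightmost is syllable 2 (kem).
  → primary stress on syllable 2.
Suffixed `pru.kem.me.spe.ne.no:.gi` (7 syllables):
  The final syllable (7, gi) is extrametrical; the stress domain is syllables 1–6.
  Weights: 1 pru L, 2 kem H, 3 me L, 4 spe L, 5 ne L, 6 no: L.
  Heavy syllables in the domain: 2. The rightmost is syllable 2 (kem).
  → primary stress on syllable 2.

no: stays on 2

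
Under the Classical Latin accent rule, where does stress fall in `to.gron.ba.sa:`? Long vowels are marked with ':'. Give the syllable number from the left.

2

Classical Latin: stress the penult if heavy (long vowel or closed), else the antepenult.
Weights: 2 gron H, 3 ba L, 4 sa: H.
The penult (syllable 3, ba) is light, so stress falls on the antepenult (syllable 2, gron).
Stress on syllable 2: to.ˈgron.ba.sa:.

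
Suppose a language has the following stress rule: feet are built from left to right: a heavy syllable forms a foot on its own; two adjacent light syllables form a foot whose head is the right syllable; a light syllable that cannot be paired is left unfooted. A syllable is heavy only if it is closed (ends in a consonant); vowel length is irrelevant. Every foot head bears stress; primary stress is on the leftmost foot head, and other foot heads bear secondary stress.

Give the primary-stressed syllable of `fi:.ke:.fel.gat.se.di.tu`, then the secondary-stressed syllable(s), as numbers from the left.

primary 2, secondary 3, 4, 6

Weights: 1 fi: L, 2 ke: L, 3 fel H, 4 gat H, 5 se L, 6 di L, 7 tu L.
Parse left to right (heavy = foot alone; LL = one foot; stranded L unfooted): (fi:.ˈke:) (ˈfel) (ˈgat) (se.ˈdi) tu.
Foot heads: 2, 3, 4, 6.
Primary stress on the leftmost head = syllable 2.
Secondary stress on 3, 4, 6: fi:.ˈke:.ˌfel.ˌgat.se.ˌdi.tu.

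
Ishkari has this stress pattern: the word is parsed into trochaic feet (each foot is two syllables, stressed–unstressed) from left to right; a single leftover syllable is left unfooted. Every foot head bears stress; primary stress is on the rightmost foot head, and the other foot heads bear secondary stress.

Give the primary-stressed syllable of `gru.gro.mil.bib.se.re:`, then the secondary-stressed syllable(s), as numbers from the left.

Parse left to right into trochaic (ˈσσ) feet: (ˈgru.gro) (ˈmil.bib) (ˈse.re:).
Foot heads (stressed positions): 1, 3, 5.
End Rule Rightmost: primary stress on the rightmost head = syllable 5.
Secondary stress on 1, 3: ˌgru.gro.ˌmil.bib.ˈse.re:.

primary 5, secondary 1, 3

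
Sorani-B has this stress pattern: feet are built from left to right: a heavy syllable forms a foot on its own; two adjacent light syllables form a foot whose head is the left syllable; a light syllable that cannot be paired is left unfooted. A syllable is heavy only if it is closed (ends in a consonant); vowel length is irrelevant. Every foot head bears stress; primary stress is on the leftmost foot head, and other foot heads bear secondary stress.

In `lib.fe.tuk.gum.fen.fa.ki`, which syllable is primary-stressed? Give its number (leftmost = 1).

1

Weights: 1 lib H, 2 fe L, 3 tuk H, 4 gum H, 5 fen H, 6 fa L, 7 ki L.
Parse left to right (heavy = foot alone; LL = one foot; stranded L unfooted): (ˈlib) fe (ˈtuk) (ˈgum) (ˈfen) (ˈfa.ki).
Foot heads: 1, 3, 4, 5, 6.
Primary stress on the leftmost head = syllable 1.
Primary stress: syllable 1 → ˈlib.fe.tuk.gum.fen.fa.ki.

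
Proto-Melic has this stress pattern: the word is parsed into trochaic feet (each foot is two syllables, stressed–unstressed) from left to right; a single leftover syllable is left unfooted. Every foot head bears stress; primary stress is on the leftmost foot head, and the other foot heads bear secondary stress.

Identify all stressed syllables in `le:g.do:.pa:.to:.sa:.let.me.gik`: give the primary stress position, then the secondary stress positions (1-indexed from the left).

Parse left to right into trochaic (ˈσσ) feet: (ˈle:g.do:) (ˈpa:.to:) (ˈsa:.let) (ˈme.gik).
Foot heads (stressed positions): 1, 3, 5, 7.
End Rule Leftmost: primary stress on the leftmost head = syllable 1.
Secondary stress on 3, 5, 7: ˈle:g.do:.ˌpa:.to:.ˌsa:.let.ˌme.gik.

primary 1, secondary 3, 5, 7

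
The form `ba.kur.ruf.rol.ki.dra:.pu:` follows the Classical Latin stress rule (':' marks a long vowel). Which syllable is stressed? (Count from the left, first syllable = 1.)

6

Classical Latin: stress the penult if heavy (long vowel or closed), else the antepenult.
Weights: 5 ki L, 6 dra: H, 7 pu: H.
The penult (syllable 6, dra:) is heavy, so it takes stress.
Stress on syllable 6: ba.kur.ruf.rol.ki.ˈdra:.pu:.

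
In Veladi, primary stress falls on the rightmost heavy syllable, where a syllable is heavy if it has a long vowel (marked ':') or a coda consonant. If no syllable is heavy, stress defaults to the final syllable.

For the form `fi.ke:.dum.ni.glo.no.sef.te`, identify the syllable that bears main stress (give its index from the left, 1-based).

7

Weights: 1 fi L, 2 ke: H, 3 dum H, 4 ni L, 5 glo L, 6 no L, 7 sef H, 8 te L.
Heavy syllables in the domain: 2, 3, 7. The rightmost is syllable 7 (sef).
Primary stress: syllable 7 → fi.ke:.dum.ni.glo.no.ˈsef.te.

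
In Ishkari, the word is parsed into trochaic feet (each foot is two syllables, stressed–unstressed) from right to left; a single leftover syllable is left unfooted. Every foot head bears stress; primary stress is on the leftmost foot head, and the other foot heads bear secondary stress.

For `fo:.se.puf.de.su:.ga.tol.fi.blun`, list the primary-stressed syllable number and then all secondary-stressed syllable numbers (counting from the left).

primary 2, secondary 4, 6, 8

Parse right to left into trochaic (ˈσσ) feet: fo: (ˈse.puf) (ˈde.su:) (ˈga.tol) (ˈfi.blun). Syllable 1 is left unfooted.
Foot heads (stressed positions): 2, 4, 6, 8.
End Rule Leftmost: primary stress on the leftmost head = syllable 2.
Secondary stress on 4, 6, 8: fo:.ˈse.puf.ˌde.su:.ˌga.tol.ˌfi.blun.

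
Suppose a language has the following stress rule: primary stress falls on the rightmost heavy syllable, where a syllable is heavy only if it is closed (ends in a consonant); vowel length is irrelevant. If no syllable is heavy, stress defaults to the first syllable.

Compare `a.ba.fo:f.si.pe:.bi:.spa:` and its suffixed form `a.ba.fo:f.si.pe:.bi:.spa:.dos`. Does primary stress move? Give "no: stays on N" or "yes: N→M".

Base `a.ba.fo:f.si.pe:.bi:.spa:` (7 syllables):
  Weights: 1 a L, 2 ba L, 3 fo:f H, 4 si L, 5 pe: L, 6 bi: L, 7 spa: L.
  Heavy syllables in the domain: 3. The rightmost is syllable 3 (fo:f).
  → primary stress on syllable 3.
Suffixed `a.ba.fo:f.si.pe:.bi:.spa:.dos` (8 syllables):
  Weights: 1 a L, 2 ba L, 3 fo:f H, 4 si L, 5 pe: L, 6 bi: L, 7 spa: L, 8 dos H.
  Heavy syllables in the domain: 3, 8. The rightmost is syllable 8 (dos).
  → primary stress on syllable 8.

yes: 3→8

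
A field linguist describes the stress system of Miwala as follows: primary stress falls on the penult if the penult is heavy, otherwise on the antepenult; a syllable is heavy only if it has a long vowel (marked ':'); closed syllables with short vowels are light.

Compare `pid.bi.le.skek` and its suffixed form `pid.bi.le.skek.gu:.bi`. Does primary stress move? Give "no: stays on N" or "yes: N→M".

yes: 2→5

Base `pid.bi.le.skek` (4 syllables):
  Weights: 2 bi L, 3 le L, 4 skek L.
  The penult (syllable 3, le) is light, so stress falls on the antepenult (syllable 2, bi).
  → primary stress on syllable 2.
Suffixed `pid.bi.le.skek.gu:.bi` (6 syllables):
  Weights: 4 skek L, 5 gu: H, 6 bi L.
  The penult (syllable 5, gu:) is heavy, so it takes stress.
  → primary stress on syllable 5.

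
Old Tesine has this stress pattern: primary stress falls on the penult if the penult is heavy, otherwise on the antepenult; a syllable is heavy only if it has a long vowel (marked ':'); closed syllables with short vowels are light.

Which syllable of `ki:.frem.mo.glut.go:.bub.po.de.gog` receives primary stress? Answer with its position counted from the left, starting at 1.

Weights: 7 po L, 8 de L, 9 gog L.
The penult (syllable 8, de) is light, so stress falls on the antepenult (syllable 7, po).
Primary stress: syllable 7 → ki:.frem.mo.glut.go:.bub.ˈpo.de.gog.

7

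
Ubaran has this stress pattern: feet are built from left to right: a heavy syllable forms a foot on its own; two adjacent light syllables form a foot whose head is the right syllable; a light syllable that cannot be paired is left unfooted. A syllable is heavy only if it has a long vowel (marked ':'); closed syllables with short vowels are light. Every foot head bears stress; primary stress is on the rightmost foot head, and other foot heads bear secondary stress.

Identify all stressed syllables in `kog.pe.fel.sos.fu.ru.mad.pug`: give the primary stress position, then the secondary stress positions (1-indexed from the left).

primary 8, secondary 2, 4, 6

Weights: 1 kog L, 2 pe L, 3 fel L, 4 sos L, 5 fu L, 6 ru L, 7 mad L, 8 pug L.
Parse left to right (heavy = foot alone; LL = one foot; stranded L unfooted): (kog.ˈpe) (fel.ˈsos) (fu.ˈru) (mad.ˈpug).
Foot heads: 2, 4, 6, 8.
Primary stress on the rightmost head = syllable 8.
Secondary stress on 2, 4, 6: kog.ˌpe.fel.ˌsos.fu.ˌru.mad.ˈpug.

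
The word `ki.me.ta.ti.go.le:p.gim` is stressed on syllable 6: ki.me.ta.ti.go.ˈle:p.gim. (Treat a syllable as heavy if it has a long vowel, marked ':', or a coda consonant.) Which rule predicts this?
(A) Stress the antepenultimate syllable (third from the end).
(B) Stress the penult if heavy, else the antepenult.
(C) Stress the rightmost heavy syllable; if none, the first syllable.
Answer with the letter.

B

Rule A → syllable 5 (observed: 6).
Rule B → syllable 6 ✓.
Rule C → syllable 7 (observed: 6).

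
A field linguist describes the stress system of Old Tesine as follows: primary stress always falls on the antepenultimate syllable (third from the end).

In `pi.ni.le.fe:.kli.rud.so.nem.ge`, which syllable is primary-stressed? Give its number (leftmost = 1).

The word has 9 syllables; the antepenultimate syllable (third from the end) is syllable 7 (so).
Primary stress: syllable 7 → pi.ni.le.fe:.kli.rud.ˈso.nem.ge.

7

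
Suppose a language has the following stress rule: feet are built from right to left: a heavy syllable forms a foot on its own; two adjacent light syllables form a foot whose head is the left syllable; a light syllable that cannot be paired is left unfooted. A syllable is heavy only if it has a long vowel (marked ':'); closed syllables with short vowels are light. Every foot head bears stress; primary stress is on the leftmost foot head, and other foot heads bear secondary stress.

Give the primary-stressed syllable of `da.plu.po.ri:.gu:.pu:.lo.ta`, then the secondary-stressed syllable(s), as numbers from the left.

primary 2, secondary 4, 5, 6, 7

Weights: 1 da L, 2 plu L, 3 po L, 4 ri: H, 5 gu: H, 6 pu: H, 7 lo L, 8 ta L.
Parse right to left (heavy = foot alone; LL = one foot; stranded L unfooted): da (ˈplu.po) (ˈri:) (ˈgu:) (ˈpu:) (ˈlo.ta).
Foot heads: 2, 4, 5, 6, 7.
Primary stress on the leftmost head = syllable 2.
Secondary stress on 4, 5, 6, 7: da.ˈplu.po.ˌri:.ˌgu:.ˌpu:.ˌlo.ta.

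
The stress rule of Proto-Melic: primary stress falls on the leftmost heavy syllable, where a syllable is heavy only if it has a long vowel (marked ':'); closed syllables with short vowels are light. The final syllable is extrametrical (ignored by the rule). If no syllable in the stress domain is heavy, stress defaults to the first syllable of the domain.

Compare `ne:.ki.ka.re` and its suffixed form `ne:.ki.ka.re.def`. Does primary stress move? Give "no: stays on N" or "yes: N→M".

no: stays on 1

Base `ne:.ki.ka.re` (4 syllables):
  The final syllable (4, re) is extrametrical; the stress domain is syllables 1–3.
  Weights: 1 ne: H, 2 ki L, 3 ka L.
  Heavy syllables in the domain: 1. The leftmost is syllable 1 (ne:).
  → primary stress on syllable 1.
Suffixed `ne:.ki.ka.re.def` (5 syllables):
  The final syllable (5, def) is extrametrical; the stress domain is syllables 1–4.
  Weights: 1 ne: H, 2 ki L, 3 ka L, 4 re L.
  Heavy syllables in the domain: 1. The leftmost is syllable 1 (ne:).
  → primary stress on syllable 1.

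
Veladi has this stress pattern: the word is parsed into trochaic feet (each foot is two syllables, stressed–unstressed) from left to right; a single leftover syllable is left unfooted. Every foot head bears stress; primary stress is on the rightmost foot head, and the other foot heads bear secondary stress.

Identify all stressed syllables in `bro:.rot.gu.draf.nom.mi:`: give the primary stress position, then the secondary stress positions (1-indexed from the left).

primary 5, secondary 1, 3

Parse left to right into trochaic (ˈσσ) feet: (ˈbro:.rot) (ˈgu.draf) (ˈnom.mi:).
Foot heads (stressed positions): 1, 3, 5.
End Rule Rightmost: primary stress on the rightmost head = syllable 5.
Secondary stress on 1, 3: ˌbro:.rot.ˌgu.draf.ˈnom.mi:.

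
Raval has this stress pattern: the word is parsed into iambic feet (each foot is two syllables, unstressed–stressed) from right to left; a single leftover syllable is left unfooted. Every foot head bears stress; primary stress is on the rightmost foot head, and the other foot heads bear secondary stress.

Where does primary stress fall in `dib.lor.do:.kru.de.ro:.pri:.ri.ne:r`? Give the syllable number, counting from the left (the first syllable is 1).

9

Parse right to left into iambic (σˈσ) feet: dib (lor.ˈdo:) (kru.ˈde) (ro:.ˈpri:) (ri.ˈne:r). Syllable 1 is left unfooted.
Foot heads (stressed positions): 3, 5, 7, 9.
End Rule Rightmost: primary stress on the rightmost head = syllable 9.
Primary stress: syllable 9 → dib.lor.do:.kru.de.ro:.pri:.ri.ˈne:r.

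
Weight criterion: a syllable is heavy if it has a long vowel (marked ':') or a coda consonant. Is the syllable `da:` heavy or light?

heavy

`da:`: long vowel, open (no coda). Long vowel → heavy.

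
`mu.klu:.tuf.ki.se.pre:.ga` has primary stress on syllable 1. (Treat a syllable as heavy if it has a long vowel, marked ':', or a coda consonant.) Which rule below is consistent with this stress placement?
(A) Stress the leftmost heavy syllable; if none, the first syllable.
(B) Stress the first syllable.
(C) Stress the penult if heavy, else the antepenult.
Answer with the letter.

Rule A → syllable 2 (observed: 1).
Rule B → syllable 1 ✓.
Rule C → syllable 6 (observed: 1).

B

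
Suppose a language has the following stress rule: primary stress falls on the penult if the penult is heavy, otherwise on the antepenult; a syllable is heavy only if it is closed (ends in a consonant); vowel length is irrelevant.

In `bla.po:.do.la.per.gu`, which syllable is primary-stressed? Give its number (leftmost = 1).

Weights: 4 la L, 5 per H, 6 gu L.
The penult (syllable 5, per) is heavy, so it takes stress.
Primary stress: syllable 5 → bla.po:.do.la.ˈper.gu.

5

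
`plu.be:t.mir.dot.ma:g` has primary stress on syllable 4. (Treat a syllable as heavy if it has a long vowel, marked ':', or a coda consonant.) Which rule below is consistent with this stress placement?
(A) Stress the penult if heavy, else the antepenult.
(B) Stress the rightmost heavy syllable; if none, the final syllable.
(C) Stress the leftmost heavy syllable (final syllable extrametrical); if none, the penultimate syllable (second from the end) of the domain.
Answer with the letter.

A

Rule A → syllable 4 ✓.
Rule B → syllable 5 (observed: 4).
Rule C → syllable 2 (observed: 4).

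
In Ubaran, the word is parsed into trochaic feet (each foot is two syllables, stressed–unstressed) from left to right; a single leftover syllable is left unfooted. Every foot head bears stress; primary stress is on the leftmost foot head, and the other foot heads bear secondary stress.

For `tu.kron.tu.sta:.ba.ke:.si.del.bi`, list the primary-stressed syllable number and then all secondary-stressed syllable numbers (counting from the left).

Parse left to right into trochaic (ˈσσ) feet: (ˈtu.kron) (ˈtu.sta:) (ˈba.ke:) (ˈsi.del) bi. Syllable 9 is left unfooted.
Foot heads (stressed positions): 1, 3, 5, 7.
End Rule Leftmost: primary stress on the leftmost head = syllable 1.
Secondary stress on 3, 5, 7: ˈtu.kron.ˌtu.sta:.ˌba.ke:.ˌsi.del.bi.

primary 1, secondary 3, 5, 7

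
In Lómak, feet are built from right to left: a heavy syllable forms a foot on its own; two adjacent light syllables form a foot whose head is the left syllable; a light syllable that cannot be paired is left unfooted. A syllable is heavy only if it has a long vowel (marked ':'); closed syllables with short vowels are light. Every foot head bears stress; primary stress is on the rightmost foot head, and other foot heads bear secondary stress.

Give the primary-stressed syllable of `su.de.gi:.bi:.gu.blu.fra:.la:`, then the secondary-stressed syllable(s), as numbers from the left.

primary 8, secondary 1, 3, 4, 5, 7

Weights: 1 su L, 2 de L, 3 gi: H, 4 bi: H, 5 gu L, 6 blu L, 7 fra: H, 8 la: H.
Parse right to left (heavy = foot alone; LL = one foot; stranded L unfooted): (ˈsu.de) (ˈgi:) (ˈbi:) (ˈgu.blu) (ˈfra:) (ˈla:).
Foot heads: 1, 3, 4, 5, 7, 8.
Primary stress on the rightmost head = syllable 8.
Secondary stress on 1, 3, 4, 5, 7: ˌsu.de.ˌgi:.ˌbi:.ˌgu.blu.ˌfra:.ˈla:.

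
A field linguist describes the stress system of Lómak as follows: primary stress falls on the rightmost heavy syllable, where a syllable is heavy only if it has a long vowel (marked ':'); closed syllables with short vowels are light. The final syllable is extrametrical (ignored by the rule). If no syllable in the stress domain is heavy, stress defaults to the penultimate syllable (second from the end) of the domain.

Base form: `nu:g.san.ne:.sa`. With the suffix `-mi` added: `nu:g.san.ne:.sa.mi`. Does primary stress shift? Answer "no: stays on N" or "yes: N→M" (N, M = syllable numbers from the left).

no: stays on 3

Base `nu:g.san.ne:.sa` (4 syllables):
  The final syllable (4, sa) is extrametrical; the stress domain is syllables 1–3.
  Weights: 1 nu:g H, 2 san L, 3 ne: H.
  Heavy syllables in the domain: 1, 3. The rightmost is syllable 3 (ne:).
  → primary stress on syllable 3.
Suffixed `nu:g.san.ne:.sa.mi` (5 syllables):
  The final syllable (5, mi) is extrametrical; the stress domain is syllables 1–4.
  Weights: 1 nu:g H, 2 san L, 3 ne: H, 4 sa L.
  Heavy syllables in the domain: 1, 3. The rightmost is syllable 3 (ne:).
  → primary stress on syllable 3.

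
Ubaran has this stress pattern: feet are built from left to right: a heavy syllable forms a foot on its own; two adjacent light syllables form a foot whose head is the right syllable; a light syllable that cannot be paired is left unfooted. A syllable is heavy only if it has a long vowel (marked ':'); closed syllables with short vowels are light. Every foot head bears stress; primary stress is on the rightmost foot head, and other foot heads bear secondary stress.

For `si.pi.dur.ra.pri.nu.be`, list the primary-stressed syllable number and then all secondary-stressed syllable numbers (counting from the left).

Weights: 1 si L, 2 pi L, 3 dur L, 4 ra L, 5 pri L, 6 nu L, 7 be L.
Parse left to right (heavy = foot alone; LL = one foot; stranded L unfooted): (si.ˈpi) (dur.ˈra) (pri.ˈnu) be.
Foot heads: 2, 4, 6.
Primary stress on the rightmost head = syllable 6.
Secondary stress on 2, 4: si.ˌpi.dur.ˌra.pri.ˈnu.be.

primary 6, secondary 2, 4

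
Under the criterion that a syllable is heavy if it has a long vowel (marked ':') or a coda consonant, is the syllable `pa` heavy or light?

`pa`: short vowel, open (no coda). Short vowel, open → light.

light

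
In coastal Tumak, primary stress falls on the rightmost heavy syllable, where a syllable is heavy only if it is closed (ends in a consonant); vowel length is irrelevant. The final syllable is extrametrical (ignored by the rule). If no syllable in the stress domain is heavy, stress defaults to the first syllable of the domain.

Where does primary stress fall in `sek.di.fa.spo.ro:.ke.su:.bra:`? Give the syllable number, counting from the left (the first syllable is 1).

The final syllable (8, bra:) is extrametrical; the stress domain is syllables 1–7.
Weights: 1 sek H, 2 di L, 3 fa L, 4 spo L, 5 ro: L, 6 ke L, 7 su: L.
Heavy syllables in the domain: 1. The rightmost is syllable 1 (sek).
Primary stress: syllable 1 → ˈsek.di.fa.spo.ro:.ke.su:.bra:.

1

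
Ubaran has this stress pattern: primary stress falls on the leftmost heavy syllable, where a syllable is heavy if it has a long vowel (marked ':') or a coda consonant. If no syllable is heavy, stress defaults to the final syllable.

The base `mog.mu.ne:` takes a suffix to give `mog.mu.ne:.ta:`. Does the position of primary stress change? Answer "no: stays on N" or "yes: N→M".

no: stays on 1

Base `mog.mu.ne:` (3 syllables):
  Weights: 1 mog H, 2 mu L, 3 ne: H.
  Heavy syllables in the domain: 1, 3. The leftmost is syllable 1 (mog).
  → primary stress on syllable 1.
Suffixed `mog.mu.ne:.ta:` (4 syllables):
  Weights: 1 mog H, 2 mu L, 3 ne: H, 4 ta: H.
  Heavy syllables in the domain: 1, 3, 4. The leftmost is syllable 1 (mog).
  → primary stress on syllable 1.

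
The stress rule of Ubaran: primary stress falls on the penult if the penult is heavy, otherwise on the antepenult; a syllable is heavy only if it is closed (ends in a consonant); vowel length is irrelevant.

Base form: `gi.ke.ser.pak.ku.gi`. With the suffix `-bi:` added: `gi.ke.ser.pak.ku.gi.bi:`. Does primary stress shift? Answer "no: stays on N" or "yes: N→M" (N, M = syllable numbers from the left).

yes: 4→5

Base `gi.ke.ser.pak.ku.gi` (6 syllables):
  Weights: 4 pak H, 5 ku L, 6 gi L.
  The penult (syllable 5, ku) is light, so stress falls on the antepenult (syllable 4, pak).
  → primary stress on syllable 4.
Suffixed `gi.ke.ser.pak.ku.gi.bi:` (7 syllables):
  Weights: 5 ku L, 6 gi L, 7 bi: L.
  The penult (syllable 6, gi) is light, so stress falls on the antepenult (syllable 5, ku).
  → primary stress on syllable 5.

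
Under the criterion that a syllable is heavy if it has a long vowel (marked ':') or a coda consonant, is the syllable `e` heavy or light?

`e`: short vowel, open (no coda). Short vowel, open → light.

light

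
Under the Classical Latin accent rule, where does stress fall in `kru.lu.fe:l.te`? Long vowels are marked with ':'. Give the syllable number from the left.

Classical Latin: stress the penult if heavy (long vowel or closed), else the antepenult.
Weights: 2 lu L, 3 fe:l H, 4 te L.
The penult (syllable 3, fe:l) is heavy, so it takes stress.
Stress on syllable 3: kru.lu.ˈfe:l.te.

3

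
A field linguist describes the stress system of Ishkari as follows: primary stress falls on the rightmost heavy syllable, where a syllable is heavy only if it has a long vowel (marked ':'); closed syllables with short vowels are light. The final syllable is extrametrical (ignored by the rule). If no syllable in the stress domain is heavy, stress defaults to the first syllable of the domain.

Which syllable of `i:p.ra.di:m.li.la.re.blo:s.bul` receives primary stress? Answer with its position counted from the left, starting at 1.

The final syllable (8, bul) is extrametrical; the stress domain is syllables 1–7.
Weights: 1 i:p H, 2 ra L, 3 di:m H, 4 li L, 5 la L, 6 re L, 7 blo:s H.
Heavy syllables in the domain: 1, 3, 7. The rightmost is syllable 7 (blo:s).
Primary stress: syllable 7 → i:p.ra.di:m.li.la.re.ˈblo:s.bul.

7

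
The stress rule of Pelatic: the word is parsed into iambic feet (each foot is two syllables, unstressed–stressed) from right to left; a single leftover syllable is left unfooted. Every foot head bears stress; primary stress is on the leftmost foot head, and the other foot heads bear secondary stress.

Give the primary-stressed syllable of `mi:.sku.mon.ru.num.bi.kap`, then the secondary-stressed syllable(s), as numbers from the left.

Parse right to left into iambic (σˈσ) feet: mi: (sku.ˈmon) (ru.ˈnum) (bi.ˈkap). Syllable 1 is left unfooted.
Foot heads (stressed positions): 3, 5, 7.
End Rule Leftmost: primary stress on the leftmost head = syllable 3.
Secondary stress on 5, 7: mi:.sku.ˈmon.ru.ˌnum.bi.ˌkap.

primary 3, secondary 5, 7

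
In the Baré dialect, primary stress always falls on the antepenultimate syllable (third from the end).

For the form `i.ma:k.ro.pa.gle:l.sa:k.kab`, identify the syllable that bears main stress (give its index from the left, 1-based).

The word has 7 syllables; the antepenultimate syllable (third from the end) is syllable 5 (gle:l).
Primary stress: syllable 5 → i.ma:k.ro.pa.ˈgle:l.sa:k.kab.

5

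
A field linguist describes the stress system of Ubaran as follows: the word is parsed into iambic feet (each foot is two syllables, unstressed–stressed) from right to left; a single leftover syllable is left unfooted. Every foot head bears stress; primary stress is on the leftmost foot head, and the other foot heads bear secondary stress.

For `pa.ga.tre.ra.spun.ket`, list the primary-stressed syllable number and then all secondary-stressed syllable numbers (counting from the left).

primary 2, secondary 4, 6

Parse right to left into iambic (σˈσ) feet: (pa.ˈga) (tre.ˈra) (spun.ˈket).
Foot heads (stressed positions): 2, 4, 6.
End Rule Leftmost: primary stress on the leftmost head = syllable 2.
Secondary stress on 4, 6: pa.ˈga.tre.ˌra.spun.ˌket.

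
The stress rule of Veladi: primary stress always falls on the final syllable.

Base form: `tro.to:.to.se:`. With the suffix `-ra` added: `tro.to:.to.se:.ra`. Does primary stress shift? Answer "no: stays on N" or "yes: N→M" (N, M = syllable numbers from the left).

yes: 4→5

Base `tro.to:.to.se:` (4 syllables):
  The word has 4 syllables; the final syllable is syllable 4 (se:).
  → primary stress on syllable 4.
Suffixed `tro.to:.to.se:.ra` (5 syllables):
  The word has 5 syllables; the final syllable is syllable 5 (ra).
  → primary stress on syllable 5.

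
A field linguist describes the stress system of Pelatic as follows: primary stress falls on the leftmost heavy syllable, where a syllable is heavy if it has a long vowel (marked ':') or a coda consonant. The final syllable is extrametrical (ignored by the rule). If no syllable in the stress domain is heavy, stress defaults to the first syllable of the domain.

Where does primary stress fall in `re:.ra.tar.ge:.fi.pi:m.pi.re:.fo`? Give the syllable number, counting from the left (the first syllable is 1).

1

The final syllable (9, fo) is extrametrical; the stress domain is syllables 1–8.
Weights: 1 re: H, 2 ra L, 3 tar H, 4 ge: H, 5 fi L, 6 pi:m H, 7 pi L, 8 re: H.
Heavy syllables in the domain: 1, 3, 4, 6, 8. The leftmost is syllable 1 (re:).
Primary stress: syllable 1 → ˈre:.ra.tar.ge:.fi.pi:m.pi.re:.fo.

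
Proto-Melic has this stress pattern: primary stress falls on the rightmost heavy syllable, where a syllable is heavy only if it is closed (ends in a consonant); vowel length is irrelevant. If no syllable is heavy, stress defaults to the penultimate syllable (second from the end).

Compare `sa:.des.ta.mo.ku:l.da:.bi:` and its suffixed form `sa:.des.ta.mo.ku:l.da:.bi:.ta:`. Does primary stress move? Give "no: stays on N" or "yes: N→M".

Base `sa:.des.ta.mo.ku:l.da:.bi:` (7 syllables):
  Weights: 1 sa: L, 2 des H, 3 ta L, 4 mo L, 5 ku:l H, 6 da: L, 7 bi: L.
  Heavy syllables in the domain: 2, 5. The rightmost is syllable 5 (ku:l).
  → primary stress on syllable 5.
Suffixed `sa:.des.ta.mo.ku:l.da:.bi:.ta:` (8 syllables):
  Weights: 1 sa: L, 2 des H, 3 ta L, 4 mo L, 5 ku:l H, 6 da: L, 7 bi: L, 8 ta: L.
  Heavy syllables in the domain: 2, 5. The rightmost is syllable 5 (ku:l).
  → primary stress on syllable 5.

no: stays on 5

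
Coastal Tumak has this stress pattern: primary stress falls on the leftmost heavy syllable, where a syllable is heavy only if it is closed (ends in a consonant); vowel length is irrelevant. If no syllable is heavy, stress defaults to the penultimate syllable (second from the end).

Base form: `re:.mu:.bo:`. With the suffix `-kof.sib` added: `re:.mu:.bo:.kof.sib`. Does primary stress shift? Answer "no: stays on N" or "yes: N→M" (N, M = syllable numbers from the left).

yes: 2→4

Base `re:.mu:.bo:` (3 syllables):
  Weights: 1 re: L, 2 mu: L, 3 bo: L.
  No heavy syllable in the domain; default to the penultimate syllable (second from the end) = syllable 2.
  → primary stress on syllable 2.
Suffixed `re:.mu:.bo:.kof.sib` (5 syllables):
  Weights: 1 re: L, 2 mu: L, 3 bo: L, 4 kof H, 5 sib H.
  Heavy syllables in the domain: 4, 5. The leftmost is syllable 4 (kof).
  → primary stress on syllable 4.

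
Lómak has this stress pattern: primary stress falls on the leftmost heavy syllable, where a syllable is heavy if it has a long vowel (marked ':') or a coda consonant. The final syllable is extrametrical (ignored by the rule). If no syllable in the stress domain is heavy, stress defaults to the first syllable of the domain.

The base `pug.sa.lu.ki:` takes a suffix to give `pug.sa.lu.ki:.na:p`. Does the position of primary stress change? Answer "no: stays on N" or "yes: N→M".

no: stays on 1

Base `pug.sa.lu.ki:` (4 syllables):
  The final syllable (4, ki:) is extrametrical; the stress domain is syllables 1–3.
  Weights: 1 pug H, 2 sa L, 3 lu L.
  Heavy syllables in the domain: 1. The leftmost is syllable 1 (pug).
  → primary stress on syllable 1.
Suffixed `pug.sa.lu.ki:.na:p` (5 syllables):
  The final syllable (5, na:p) is extrametrical; the stress domain is syllables 1–4.
  Weights: 1 pug H, 2 sa L, 3 lu L, 4 ki: H.
  Heavy syllables in the domain: 1, 4. The leftmost is syllable 1 (pug).
  → primary stress on syllable 1.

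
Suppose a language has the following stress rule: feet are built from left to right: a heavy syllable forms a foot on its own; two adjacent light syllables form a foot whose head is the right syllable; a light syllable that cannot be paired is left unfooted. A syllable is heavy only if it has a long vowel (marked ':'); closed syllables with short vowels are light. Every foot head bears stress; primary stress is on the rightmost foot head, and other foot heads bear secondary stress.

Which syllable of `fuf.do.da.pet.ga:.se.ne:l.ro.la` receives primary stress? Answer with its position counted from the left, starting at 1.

Weights: 1 fuf L, 2 do L, 3 da L, 4 pet L, 5 ga: H, 6 se L, 7 ne:l H, 8 ro L, 9 la L.
Parse left to right (heavy = foot alone; LL = one foot; stranded L unfooted): (fuf.ˈdo) (da.ˈpet) (ˈga:) se (ˈne:l) (ro.ˈla).
Foot heads: 2, 4, 5, 7, 9.
Primary stress on the rightmost head = syllable 9.
Primary stress: syllable 9 → fuf.do.da.pet.ga:.se.ne:l.ro.ˈla.

9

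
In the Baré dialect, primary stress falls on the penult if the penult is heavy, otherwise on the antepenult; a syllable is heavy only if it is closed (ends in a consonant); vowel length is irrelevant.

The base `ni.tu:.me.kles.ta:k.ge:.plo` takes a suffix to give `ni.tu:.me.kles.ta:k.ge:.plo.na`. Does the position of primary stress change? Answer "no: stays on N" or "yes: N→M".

yes: 5→6

Base `ni.tu:.me.kles.ta:k.ge:.plo` (7 syllables):
  Weights: 5 ta:k H, 6 ge: L, 7 plo L.
  The penult (syllable 6, ge:) is light, so stress falls on the antepenult (syllable 5, ta:k).
  → primary stress on syllable 5.
Suffixed `ni.tu:.me.kles.ta:k.ge:.plo.na` (8 syllables):
  Weights: 6 ge: L, 7 plo L, 8 na L.
  The penult (syllable 7, plo) is light, so stress falls on the antepenult (syllable 6, ge:).
  → primary stress on syllable 6.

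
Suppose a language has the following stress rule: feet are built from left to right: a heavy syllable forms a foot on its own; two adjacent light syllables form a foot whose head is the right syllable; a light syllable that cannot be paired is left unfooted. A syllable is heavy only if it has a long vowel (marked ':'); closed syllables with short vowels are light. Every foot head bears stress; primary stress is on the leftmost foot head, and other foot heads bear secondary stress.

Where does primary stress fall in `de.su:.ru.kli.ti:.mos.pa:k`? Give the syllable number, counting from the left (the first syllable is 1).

Weights: 1 de L, 2 su: H, 3 ru L, 4 kli L, 5 ti: H, 6 mos L, 7 pa:k H.
Parse left to right (heavy = foot alone; LL = one foot; stranded L unfooted): de (ˈsu:) (ru.ˈkli) (ˈti:) mos (ˈpa:k).
Foot heads: 2, 4, 5, 7.
Primary stress on the leftmost head = syllable 2.
Primary stress: syllable 2 → de.ˈsu:.ru.kli.ti:.mos.pa:k.

2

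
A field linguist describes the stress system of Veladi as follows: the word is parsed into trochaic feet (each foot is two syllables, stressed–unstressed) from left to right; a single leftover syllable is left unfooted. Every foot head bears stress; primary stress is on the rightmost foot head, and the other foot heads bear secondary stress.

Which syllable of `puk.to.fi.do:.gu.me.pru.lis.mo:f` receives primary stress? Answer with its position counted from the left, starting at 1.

7

Parse left to right into trochaic (ˈσσ) feet: (ˈpuk.to) (ˈfi.do:) (ˈgu.me) (ˈpru.lis) mo:f. Syllable 9 is left unfooted.
Foot heads (stressed positions): 1, 3, 5, 7.
End Rule Rightmost: primary stress on the rightmost head = syllable 7.
Primary stress: syllable 7 → puk.to.fi.do:.gu.me.ˈpru.lis.mo:f.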